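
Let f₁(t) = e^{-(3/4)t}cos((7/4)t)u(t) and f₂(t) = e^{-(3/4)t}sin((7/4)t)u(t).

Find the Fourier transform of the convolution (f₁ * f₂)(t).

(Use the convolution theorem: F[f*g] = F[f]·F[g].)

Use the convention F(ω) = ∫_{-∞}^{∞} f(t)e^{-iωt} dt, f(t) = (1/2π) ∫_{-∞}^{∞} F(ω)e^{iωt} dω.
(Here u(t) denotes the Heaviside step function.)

F[f₁*f₂](ω) = \frac{112 \left(4 i \omega + 3\right)}{\left(\left(4 i \omega + 3\right)^{2} + 49\right)^{2}}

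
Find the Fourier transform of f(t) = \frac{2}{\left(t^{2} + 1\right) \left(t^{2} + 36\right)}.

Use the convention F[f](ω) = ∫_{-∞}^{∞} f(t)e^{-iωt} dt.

F(ω) = \frac{\pi \left(6 e^{5 \left|{\omega}\right|} - 1\right) e^{- 6 \left|{\omega}\right|}}{105}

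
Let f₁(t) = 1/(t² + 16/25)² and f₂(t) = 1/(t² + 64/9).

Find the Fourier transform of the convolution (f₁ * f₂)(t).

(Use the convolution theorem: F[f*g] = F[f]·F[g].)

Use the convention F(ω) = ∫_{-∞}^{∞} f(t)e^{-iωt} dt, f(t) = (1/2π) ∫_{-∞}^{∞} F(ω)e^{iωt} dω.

F[f₁*f₂](ω) = \frac{75 \pi^{2} \left(4 \left|{\omega}\right| + 5\right) e^{- \frac{52 \left|{\omega}\right|}{15}}}{1024}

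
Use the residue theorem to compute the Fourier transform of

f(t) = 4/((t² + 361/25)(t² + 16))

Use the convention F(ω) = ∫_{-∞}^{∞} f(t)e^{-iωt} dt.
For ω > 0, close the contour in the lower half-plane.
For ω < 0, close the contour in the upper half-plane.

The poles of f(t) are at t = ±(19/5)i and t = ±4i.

Let g(z) = f(z)e^{-iωz}; for large |z| the factor e^{-iωz} decays in the lower half-plane when ω > 0 and in the upper half-plane when ω < 0.

Case ω > 0 (lower half-plane, clockwise contour ⇒ F(ω) = -2πi·ΣRes):
  Res_{z = - \frac{19 i}{5}} g(z) = \frac{250 i e^{- \frac{19 \omega}{5}}}{741}
  Res_{z = - 4 i} g(z) = - \frac{25 i e^{- 4 \omega}}{78}
  F(ω) = -2πi·ΣRes = - \frac{25 \pi e^{- 4 \omega}}{39} + \frac{500 \pi e^{- \frac{19 \omega}{5}}}{741}

Case ω < 0 (upper half-plane, counterclockwise contour ⇒ F(ω) = +2πi·ΣRes):
  Res_{z = \frac{19 i}{5}} g(z) = - \frac{250 i e^{\frac{19 \omega}{5}}}{741}
  Res_{z = 4 i} g(z) = \frac{25 i e^{4 \omega}}{78}
  F(ω) = 2πi·ΣRes = \frac{25 \pi \left(20 e^{\frac{19 \omega}{5}} - 19 e^{4 \omega}\right)}{741}

Both cases combine into a single formula in |ω|:

F(ω) = - \frac{25 \pi e^{- 4 \left|{\omega}\right|}}{39} + \frac{500 \pi e^{- \frac{19 \left|{\omega}\right|}{5}}}{741}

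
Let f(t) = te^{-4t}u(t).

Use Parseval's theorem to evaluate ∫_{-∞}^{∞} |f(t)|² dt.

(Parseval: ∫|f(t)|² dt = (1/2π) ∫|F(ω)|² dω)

∫|f(t)|² dt = \frac{1}{256}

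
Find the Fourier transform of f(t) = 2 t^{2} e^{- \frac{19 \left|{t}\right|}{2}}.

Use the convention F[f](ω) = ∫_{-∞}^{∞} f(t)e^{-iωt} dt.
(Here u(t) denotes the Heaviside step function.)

F(ω) = \frac{1216 \left(361 - 12 \omega^{2}\right)}{\left(4 \omega^{2} + 361\right)^{3}}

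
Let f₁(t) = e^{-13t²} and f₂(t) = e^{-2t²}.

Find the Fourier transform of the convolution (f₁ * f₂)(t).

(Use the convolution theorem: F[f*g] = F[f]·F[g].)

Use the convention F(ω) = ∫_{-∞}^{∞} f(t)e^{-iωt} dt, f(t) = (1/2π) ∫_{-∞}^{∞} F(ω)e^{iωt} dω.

F[f₁*f₂](ω) = \frac{\sqrt{26} \pi e^{- \frac{15 \omega^{2}}{104}}}{26}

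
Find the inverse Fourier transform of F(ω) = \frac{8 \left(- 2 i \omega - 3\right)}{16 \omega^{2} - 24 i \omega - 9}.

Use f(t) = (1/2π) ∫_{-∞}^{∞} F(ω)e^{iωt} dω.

f(t) = \left(\frac{3 t}{4} + 1\right) e^{- \frac{3 t}{4}} u\left(t\right)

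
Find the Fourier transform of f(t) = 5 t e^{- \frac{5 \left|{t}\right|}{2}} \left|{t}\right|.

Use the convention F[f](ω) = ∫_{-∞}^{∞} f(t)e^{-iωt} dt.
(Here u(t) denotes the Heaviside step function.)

F(ω) = \frac{320 i \omega \left(4 \omega^{2} - 75\right)}{\left(4 \omega^{2} + 25\right)^{3}}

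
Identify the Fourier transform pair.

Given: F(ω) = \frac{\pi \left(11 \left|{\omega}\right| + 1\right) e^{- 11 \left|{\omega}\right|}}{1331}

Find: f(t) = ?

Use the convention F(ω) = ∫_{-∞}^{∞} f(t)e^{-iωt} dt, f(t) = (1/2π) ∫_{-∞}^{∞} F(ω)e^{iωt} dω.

f(t) = \frac{2}{\left(t^{2} + 121\right)^{2}}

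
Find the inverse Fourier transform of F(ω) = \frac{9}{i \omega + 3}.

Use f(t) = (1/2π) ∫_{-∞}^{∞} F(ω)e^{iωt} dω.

f(t) = 9 e^{- 3 t} u\left(t\right)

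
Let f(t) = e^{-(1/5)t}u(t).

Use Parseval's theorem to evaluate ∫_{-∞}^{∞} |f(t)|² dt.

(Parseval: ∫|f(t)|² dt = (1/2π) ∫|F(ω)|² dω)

∫|f(t)|² dt = \frac{5}{2}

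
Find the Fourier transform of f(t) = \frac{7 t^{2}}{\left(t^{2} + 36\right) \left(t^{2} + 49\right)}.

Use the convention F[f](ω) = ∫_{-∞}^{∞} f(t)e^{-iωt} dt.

F(ω) = \frac{7 \pi \left(7 - 6 e^{\left|{\omega}\right|}\right) e^{- 7 \left|{\omega}\right|}}{13}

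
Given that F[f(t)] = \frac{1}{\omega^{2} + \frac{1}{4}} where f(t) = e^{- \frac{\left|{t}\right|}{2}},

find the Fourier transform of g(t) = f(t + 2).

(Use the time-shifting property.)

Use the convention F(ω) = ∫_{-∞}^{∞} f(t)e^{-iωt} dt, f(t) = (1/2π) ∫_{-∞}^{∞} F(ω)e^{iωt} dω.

F[g](ω) = \frac{4 e^{2 i \omega}}{4 \omega^{2} + 1}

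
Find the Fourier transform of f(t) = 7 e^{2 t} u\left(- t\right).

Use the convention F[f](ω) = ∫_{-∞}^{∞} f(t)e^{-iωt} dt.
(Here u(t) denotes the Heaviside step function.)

F(ω) = - \frac{7}{i \omega - 2}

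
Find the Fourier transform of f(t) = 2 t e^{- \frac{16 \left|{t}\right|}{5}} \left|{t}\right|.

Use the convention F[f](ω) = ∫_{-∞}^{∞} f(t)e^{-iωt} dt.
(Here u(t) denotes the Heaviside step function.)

F(ω) = \frac{5000 i \omega \left(25 \omega^{2} - 768\right)}{\left(25 \omega^{2} + 256\right)^{3}}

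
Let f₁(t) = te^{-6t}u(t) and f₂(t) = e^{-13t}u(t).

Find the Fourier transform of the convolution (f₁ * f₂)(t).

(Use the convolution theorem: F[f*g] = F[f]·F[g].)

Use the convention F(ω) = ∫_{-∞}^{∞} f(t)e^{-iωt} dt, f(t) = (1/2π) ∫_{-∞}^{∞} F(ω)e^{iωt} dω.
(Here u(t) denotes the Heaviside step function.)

F[f₁*f₂](ω) = \frac{1}{\left(i \omega + 6\right)^{2} \left(i \omega + 13\right)}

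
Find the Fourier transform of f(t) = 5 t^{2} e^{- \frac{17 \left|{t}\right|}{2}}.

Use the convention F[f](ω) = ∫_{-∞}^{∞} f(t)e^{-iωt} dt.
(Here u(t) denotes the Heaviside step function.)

F(ω) = \frac{2720 \left(289 - 12 \omega^{2}\right)}{\left(4 \omega^{2} + 289\right)^{3}}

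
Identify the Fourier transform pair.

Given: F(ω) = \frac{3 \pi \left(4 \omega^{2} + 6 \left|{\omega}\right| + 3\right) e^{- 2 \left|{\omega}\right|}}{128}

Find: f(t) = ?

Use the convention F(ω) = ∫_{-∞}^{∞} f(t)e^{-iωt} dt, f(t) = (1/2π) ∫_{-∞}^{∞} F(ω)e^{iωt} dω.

f(t) = \frac{6}{\left(t^{2} + 4\right)^{3}}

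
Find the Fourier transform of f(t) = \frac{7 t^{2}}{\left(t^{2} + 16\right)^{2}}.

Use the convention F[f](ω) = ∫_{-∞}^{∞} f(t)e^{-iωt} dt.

F(ω) = \frac{7 \pi \left(1 - 4 \left|{\omega}\right|\right) e^{- 4 \left|{\omega}\right|}}{8}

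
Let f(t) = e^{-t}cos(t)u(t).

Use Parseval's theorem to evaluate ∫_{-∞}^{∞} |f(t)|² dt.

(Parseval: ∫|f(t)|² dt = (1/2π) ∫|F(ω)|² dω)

∫|f(t)|² dt = \frac{3}{8}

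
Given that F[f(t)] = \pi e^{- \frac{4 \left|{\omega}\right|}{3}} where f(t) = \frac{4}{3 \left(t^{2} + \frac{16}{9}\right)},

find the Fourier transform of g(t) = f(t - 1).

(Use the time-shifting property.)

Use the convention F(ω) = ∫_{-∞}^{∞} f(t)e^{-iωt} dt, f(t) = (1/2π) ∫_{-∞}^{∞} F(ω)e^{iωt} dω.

F[g](ω) = \pi e^{- i \omega - \frac{4 \left|{\omega}\right|}{3}}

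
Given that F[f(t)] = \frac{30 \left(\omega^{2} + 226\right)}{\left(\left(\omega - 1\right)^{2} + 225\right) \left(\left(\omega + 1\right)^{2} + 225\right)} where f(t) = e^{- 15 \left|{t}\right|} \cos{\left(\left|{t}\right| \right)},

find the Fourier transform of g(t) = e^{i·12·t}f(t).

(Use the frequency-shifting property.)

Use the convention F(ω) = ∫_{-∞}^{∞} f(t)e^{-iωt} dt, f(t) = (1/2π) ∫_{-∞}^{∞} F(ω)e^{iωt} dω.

F[g](ω) = \frac{30 \left(\left(\omega - 12\right)^{2} + 226\right)}{\left(\left(\omega - 13\right)^{2} + 225\right) \left(\left(\omega - 11\right)^{2} + 225\right)}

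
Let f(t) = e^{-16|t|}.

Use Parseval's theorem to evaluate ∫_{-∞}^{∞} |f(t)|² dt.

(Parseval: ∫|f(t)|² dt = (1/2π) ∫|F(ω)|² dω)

∫|f(t)|² dt = \frac{1}{16}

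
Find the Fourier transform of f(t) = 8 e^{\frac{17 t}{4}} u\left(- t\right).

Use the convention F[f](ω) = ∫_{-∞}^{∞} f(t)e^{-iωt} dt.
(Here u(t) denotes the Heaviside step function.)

F(ω) = - \frac{32}{4 i \omega - 17}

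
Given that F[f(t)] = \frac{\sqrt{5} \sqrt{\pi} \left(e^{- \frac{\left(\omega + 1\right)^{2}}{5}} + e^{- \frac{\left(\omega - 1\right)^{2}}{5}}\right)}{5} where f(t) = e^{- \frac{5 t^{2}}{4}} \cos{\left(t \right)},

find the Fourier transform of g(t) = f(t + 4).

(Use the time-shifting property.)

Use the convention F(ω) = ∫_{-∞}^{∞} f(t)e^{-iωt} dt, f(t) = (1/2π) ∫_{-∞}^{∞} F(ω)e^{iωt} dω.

F[g](ω) = \frac{\sqrt{5} \sqrt{\pi} \left(e^{\frac{4 \omega}{5}} + 1\right) e^{- \frac{\omega^{2}}{5} - \frac{2 \omega}{5} + 4 i \omega - \frac{1}{5}}}{5}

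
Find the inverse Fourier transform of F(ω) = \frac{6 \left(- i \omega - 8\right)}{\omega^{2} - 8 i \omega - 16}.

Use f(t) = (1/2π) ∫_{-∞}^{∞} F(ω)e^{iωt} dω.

f(t) = 6 \left(4 t + 1\right) e^{- 4 t} u\left(t\right)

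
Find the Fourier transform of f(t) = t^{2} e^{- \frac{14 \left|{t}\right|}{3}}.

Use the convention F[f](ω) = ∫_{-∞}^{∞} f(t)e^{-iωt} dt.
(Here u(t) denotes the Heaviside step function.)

F(ω) = \frac{1512 \left(196 - 27 \omega^{2}\right)}{\left(9 \omega^{2} + 196\right)^{3}}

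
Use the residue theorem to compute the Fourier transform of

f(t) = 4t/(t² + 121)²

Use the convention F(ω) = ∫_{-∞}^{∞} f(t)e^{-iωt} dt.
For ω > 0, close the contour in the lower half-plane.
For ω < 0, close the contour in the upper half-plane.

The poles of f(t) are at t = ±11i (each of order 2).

Let g(z) = f(z)e^{-iωz}; for large |z| the factor e^{-iωz} decays in the lower half-plane when ω > 0 and in the upper half-plane when ω < 0.

Case ω > 0 (lower half-plane, clockwise contour ⇒ F(ω) = -2πi·ΣRes):
  Res_{z = - 11 i} g(z) = \frac{\omega e^{- 11 \omega}}{11} (pole of order 2)
  F(ω) = -2πi·ΣRes = - \frac{2 i \pi \omega e^{- 11 \omega}}{11}

Case ω < 0 (upper half-plane, counterclockwise contour ⇒ F(ω) = +2πi·ΣRes):
  Res_{z = 11 i} g(z) = - \frac{\omega e^{11 \omega}}{11} (pole of order 2)
  F(ω) = 2πi·ΣRes = - \frac{2 i \pi \omega e^{11 \omega}}{11}

Both cases combine into a single formula in |ω|:

F(ω) = - \frac{2 i \pi \omega e^{- 11 \left|{\omega}\right|}}{11}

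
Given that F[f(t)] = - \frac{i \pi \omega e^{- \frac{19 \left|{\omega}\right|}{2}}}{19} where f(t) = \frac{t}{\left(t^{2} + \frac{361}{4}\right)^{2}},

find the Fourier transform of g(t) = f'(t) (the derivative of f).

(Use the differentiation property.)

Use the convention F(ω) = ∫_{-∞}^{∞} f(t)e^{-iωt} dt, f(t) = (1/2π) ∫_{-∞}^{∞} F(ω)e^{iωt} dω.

F[g](ω) = \frac{\pi \omega^{2} e^{- \frac{19 \left|{\omega}\right|}{2}}}{19}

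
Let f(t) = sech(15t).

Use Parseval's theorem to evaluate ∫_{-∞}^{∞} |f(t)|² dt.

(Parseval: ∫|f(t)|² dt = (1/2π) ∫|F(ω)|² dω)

∫|f(t)|² dt = \frac{2}{15}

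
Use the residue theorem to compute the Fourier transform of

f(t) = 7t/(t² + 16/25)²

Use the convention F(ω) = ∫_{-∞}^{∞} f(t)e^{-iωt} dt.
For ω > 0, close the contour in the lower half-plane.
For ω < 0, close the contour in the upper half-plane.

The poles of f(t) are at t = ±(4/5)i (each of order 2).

Let g(z) = f(z)e^{-iωz}; for large |z| the factor e^{-iωz} decays in the lower half-plane when ω > 0 and in the upper half-plane when ω < 0.

Case ω > 0 (lower half-plane, clockwise contour ⇒ F(ω) = -2πi·ΣRes):
  Res_{z = - \frac{4 i}{5}} g(z) = \frac{35 \omega e^{- \frac{4 \omega}{5}}}{16} (pole of order 2)
  F(ω) = -2πi·ΣRes = - \frac{35 i \pi \omega e^{- \frac{4 \omega}{5}}}{8}

Case ω < 0 (upper half-plane, counterclockwise contour ⇒ F(ω) = +2πi·ΣRes):
  Res_{z = \frac{4 i}{5}} g(z) = - \frac{35 \omega e^{\frac{4 \omega}{5}}}{16} (pole of order 2)
  F(ω) = 2πi·ΣRes = - \frac{35 i \pi \omega e^{\frac{4 \omega}{5}}}{8}

Both cases combine into a single formula in |ω|:

F(ω) = - \frac{35 i \pi \omega e^{- \frac{4 \left|{\omega}\right|}{5}}}{8}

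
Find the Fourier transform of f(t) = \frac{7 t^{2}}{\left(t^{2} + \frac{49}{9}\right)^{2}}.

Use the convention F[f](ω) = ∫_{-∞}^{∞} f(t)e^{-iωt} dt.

F(ω) = \frac{\pi \left(3 - 7 \left|{\omega}\right|\right) e^{- \frac{7 \left|{\omega}\right|}{3}}}{2}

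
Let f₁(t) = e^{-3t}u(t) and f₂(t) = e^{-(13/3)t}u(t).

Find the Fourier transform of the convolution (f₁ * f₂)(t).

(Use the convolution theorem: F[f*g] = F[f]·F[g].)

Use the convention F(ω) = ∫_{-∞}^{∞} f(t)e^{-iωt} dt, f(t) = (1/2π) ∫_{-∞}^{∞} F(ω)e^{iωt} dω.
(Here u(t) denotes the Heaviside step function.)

F[f₁*f₂](ω) = \frac{3}{\left(i \omega + 3\right) \left(3 i \omega + 13\right)}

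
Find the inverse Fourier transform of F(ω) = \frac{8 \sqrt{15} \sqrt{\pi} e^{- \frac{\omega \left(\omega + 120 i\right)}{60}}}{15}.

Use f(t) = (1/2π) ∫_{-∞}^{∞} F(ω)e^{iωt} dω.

f(t) = 8 e^{- 15 \left(t - 2\right)^{2}}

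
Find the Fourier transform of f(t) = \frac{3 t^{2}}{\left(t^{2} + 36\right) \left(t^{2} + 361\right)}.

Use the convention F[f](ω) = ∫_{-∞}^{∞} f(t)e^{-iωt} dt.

F(ω) = \frac{3 \pi \left(19 - 6 e^{13 \left|{\omega}\right|}\right) e^{- 19 \left|{\omega}\right|}}{325}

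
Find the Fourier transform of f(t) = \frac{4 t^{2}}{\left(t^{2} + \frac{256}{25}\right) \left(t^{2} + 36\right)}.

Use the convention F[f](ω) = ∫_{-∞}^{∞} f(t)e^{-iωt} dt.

F(ω) = \frac{150 \pi e^{- 6 \left|{\omega}\right|}}{161} - \frac{80 \pi e^{- \frac{16 \left|{\omega}\right|}{5}}}{161}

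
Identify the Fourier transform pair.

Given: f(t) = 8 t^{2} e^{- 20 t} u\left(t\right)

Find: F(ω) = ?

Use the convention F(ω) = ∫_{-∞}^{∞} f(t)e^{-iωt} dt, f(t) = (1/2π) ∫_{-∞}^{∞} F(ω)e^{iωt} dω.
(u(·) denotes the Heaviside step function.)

F(ω) = \frac{16}{\left(i \omega + 20\right)^{3}}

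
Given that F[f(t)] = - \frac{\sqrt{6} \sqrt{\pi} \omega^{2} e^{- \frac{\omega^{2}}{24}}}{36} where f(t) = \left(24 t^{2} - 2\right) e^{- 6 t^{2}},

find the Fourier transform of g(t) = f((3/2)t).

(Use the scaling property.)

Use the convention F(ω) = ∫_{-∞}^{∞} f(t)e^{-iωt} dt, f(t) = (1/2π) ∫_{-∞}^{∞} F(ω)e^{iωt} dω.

F[g](ω) = - \frac{2 \sqrt{6} \sqrt{\pi} \omega^{2} e^{- \frac{\omega^{2}}{54}}}{243}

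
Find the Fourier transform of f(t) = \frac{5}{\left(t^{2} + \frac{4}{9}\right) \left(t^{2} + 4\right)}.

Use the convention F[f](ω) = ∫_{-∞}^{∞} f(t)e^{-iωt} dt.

F(ω) = - \frac{45 \pi e^{- 2 \left|{\omega}\right|}}{64} + \frac{135 \pi e^{- \frac{2 \left|{\omega}\right|}{3}}}{64}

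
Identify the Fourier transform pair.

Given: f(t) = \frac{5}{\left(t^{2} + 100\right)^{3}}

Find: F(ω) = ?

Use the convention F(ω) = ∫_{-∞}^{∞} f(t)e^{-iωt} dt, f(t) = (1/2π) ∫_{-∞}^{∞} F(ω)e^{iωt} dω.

F(ω) = \frac{\pi \left(100 \omega^{2} + 30 \left|{\omega}\right| + 3\right) e^{- 10 \left|{\omega}\right|}}{160000}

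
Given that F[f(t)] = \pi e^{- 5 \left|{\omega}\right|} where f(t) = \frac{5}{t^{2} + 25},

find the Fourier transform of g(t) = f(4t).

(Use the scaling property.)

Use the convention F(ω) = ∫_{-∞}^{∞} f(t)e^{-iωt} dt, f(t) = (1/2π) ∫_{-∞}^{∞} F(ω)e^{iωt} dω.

F[g](ω) = \frac{\pi e^{- \frac{5 \left|{\omega}\right|}{4}}}{4}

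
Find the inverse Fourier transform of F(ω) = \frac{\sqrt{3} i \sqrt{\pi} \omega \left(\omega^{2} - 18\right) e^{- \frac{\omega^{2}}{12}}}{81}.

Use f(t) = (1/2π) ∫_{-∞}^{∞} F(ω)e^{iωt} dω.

f(t) = 8 t^{3} e^{- 3 t^{2}}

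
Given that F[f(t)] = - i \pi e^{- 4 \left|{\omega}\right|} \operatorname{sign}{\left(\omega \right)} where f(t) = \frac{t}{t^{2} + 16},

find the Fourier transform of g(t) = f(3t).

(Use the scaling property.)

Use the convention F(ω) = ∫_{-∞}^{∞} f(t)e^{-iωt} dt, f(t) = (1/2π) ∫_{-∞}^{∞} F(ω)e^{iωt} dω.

F[g](ω) = - \frac{i \pi e^{- \frac{4 \left|{\omega}\right|}{3}} \operatorname{sign}{\left(\omega \right)}}{3}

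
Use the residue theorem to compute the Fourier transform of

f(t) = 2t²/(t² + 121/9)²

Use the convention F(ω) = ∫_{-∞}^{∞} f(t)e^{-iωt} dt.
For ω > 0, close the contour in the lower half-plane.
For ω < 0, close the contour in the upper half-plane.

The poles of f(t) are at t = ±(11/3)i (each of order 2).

Let g(z) = f(z)e^{-iωz}; for large |z| the factor e^{-iωz} decays in the lower half-plane when ω > 0 and in the upper half-plane when ω < 0.

Case ω > 0 (lower half-plane, clockwise contour ⇒ F(ω) = -2πi·ΣRes):
  Res_{z = - \frac{11 i}{3}} g(z) = \frac{i \left(3 - 11 \omega\right) e^{- \frac{11 \omega}{3}}}{22} (pole of order 2)
  F(ω) = -2πi·ΣRes = \frac{\pi \left(3 - 11 \omega\right) e^{- \frac{11 \omega}{3}}}{11}

Case ω < 0 (upper half-plane, counterclockwise contour ⇒ F(ω) = +2πi·ΣRes):
  Res_{z = \frac{11 i}{3}} g(z) = \frac{i \left(- 11 \omega - 3\right) e^{\frac{11 \omega}{3}}}{22} (pole of order 2)
  F(ω) = 2πi·ΣRes = \frac{\pi \left(11 \omega + 3\right) e^{\frac{11 \omega}{3}}}{11}

Both cases combine into a single formula in |ω|:

F(ω) = \frac{\pi \left(3 - 11 \left|{\omega}\right|\right) e^{- \frac{11 \left|{\omega}\right|}{3}}}{11}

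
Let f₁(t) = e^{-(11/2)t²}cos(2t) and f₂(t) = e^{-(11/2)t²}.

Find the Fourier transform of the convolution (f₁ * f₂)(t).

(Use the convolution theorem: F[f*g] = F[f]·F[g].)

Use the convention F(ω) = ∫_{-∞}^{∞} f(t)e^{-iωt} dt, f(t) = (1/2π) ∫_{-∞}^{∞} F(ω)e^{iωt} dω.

F[f₁*f₂](ω) = \frac{\pi \left(e^{\frac{4 \omega}{11}} + 1\right) e^{- \frac{\omega^{2}}{11} - \frac{2 \omega}{11} - \frac{2}{11}}}{11}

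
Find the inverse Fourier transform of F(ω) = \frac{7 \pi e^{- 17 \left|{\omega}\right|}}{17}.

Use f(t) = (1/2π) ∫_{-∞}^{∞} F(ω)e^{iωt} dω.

f(t) = \frac{7}{t^{2} + 289}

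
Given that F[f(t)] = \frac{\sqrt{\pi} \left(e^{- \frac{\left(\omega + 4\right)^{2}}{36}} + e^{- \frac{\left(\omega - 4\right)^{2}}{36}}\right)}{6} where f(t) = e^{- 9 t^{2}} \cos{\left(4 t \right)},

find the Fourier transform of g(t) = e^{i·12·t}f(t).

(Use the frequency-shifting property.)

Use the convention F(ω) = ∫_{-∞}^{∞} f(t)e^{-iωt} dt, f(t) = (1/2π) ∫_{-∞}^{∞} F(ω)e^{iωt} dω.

F[g](ω) = \frac{\sqrt{\pi} \left(e^{\frac{4 \omega}{9}} + e^{\frac{16}{3}}\right) e^{- \frac{\omega^{2}}{36} + \frac{4 \omega}{9} - \frac{64}{9}}}{6}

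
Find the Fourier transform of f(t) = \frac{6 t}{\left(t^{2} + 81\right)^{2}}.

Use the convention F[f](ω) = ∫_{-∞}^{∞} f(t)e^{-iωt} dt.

F(ω) = - \frac{i \pi \omega e^{- 9 \left|{\omega}\right|}}{3}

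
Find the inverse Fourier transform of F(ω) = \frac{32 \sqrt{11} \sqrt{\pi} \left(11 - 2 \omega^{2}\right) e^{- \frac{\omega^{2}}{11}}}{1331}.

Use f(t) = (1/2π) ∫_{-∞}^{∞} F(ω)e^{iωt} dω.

f(t) = 8 t^{2} e^{- \frac{11 t^{2}}{4}}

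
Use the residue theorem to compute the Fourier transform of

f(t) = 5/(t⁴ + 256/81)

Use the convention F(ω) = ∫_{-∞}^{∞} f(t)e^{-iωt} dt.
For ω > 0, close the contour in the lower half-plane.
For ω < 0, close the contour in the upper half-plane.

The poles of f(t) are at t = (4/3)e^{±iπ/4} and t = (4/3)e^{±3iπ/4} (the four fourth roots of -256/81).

Let g(z) = f(z)e^{-iωz}; for large |z| the factor e^{-iωz} decays in the lower half-plane when ω > 0 and in the upper half-plane when ω < 0.

Case ω > 0 (lower half-plane, clockwise contour ⇒ F(ω) = -2πi·ΣRes):
  Res_{z = - \frac{2 \sqrt{2}}{3} - \frac{2 \sqrt{2} i}{3}} g(z) = \frac{135 \sqrt{2} i \left(1 - i\right) e^{\frac{2 \sqrt{2} \omega \left(-1 + i\right)}{3}}}{512}
  Res_{z = \frac{2 \sqrt{2}}{3} - \frac{2 \sqrt{2} i}{3}} g(z) = \frac{135 \sqrt{2} i \left(1 + i\right) e^{- \frac{2 \sqrt{2} \omega \left(1 + i\right)}{3}}}{512}
  F(ω) = -2πi·ΣRes = \frac{135 \sqrt{2} \pi \left(1 - i\right) \left(e^{\frac{4 \sqrt{2} i \omega}{3}} + i\right) e^{- \frac{2 \sqrt{2} \omega \left(1 + i\right)}{3}}}{256} = \frac{135 \pi e^{- \frac{2 \sqrt{2} \omega}{3}} \sin{\left(\frac{2 \sqrt{2} \omega}{3} + \frac{\pi}{4} \right)}}{64}

Case ω < 0 (upper half-plane, counterclockwise contour ⇒ F(ω) = +2πi·ΣRes):
  Res_{z = \frac{2 \sqrt{2}}{3} + \frac{2 \sqrt{2} i}{3}} g(z) = \frac{135 \sqrt{2} i \left(-1 + i\right) e^{\frac{2 \sqrt{2} \omega \left(1 - i\right)}{3}}}{512}
  Res_{z = - \frac{2 \sqrt{2}}{3} + \frac{2 \sqrt{2} i}{3}} g(z) = \frac{135 \sqrt{2} \left(1 - i\right) e^{\frac{2 \sqrt{2} \omega \left(1 + i\right)}{3}}}{512}
  F(ω) = 2πi·ΣRes = - \frac{135 \sqrt{2} i \pi \left(i \left(1 - i\right) e^{\frac{2 \sqrt{2} \omega \left(1 - i\right)}{3}} - \left(1 - i\right) e^{\frac{2 \sqrt{2} \omega \left(1 + i\right)}{3}}\right)}{256} = \frac{135 \pi e^{\frac{2 \sqrt{2} \omega}{3}} \cos{\left(\frac{2 \sqrt{2} \omega}{3} + \frac{\pi}{4} \right)}}{64}

Both cases combine into a single formula in |ω|:

F(ω) = \frac{135 \pi e^{- \frac{2 \sqrt{2} \left|{\omega}\right|}{3}} \sin{\left(\frac{2 \sqrt{2} \left|{\omega}\right|}{3} + \frac{\pi}{4} \right)}}{64}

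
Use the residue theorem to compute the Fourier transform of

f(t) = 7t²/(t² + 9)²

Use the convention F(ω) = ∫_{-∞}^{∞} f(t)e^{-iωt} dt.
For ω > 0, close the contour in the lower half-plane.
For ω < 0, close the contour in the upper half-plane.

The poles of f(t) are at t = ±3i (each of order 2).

Let g(z) = f(z)e^{-iωz}; for large |z| the factor e^{-iωz} decays in the lower half-plane when ω > 0 and in the upper half-plane when ω < 0.

Case ω > 0 (lower half-plane, clockwise contour ⇒ F(ω) = -2πi·ΣRes):
  Res_{z = - 3 i} g(z) = \frac{7 i \left(1 - 3 \omega\right) e^{- 3 \omega}}{12} (pole of order 2)
  F(ω) = -2πi·ΣRes = \frac{7 \pi \left(1 - 3 \omega\right) e^{- 3 \omega}}{6}

Case ω < 0 (upper half-plane, counterclockwise contour ⇒ F(ω) = +2πi·ΣRes):
  Res_{z = 3 i} g(z) = \frac{7 i \left(- 3 \omega - 1\right) e^{3 \omega}}{12} (pole of order 2)
  F(ω) = 2πi·ΣRes = \frac{7 \pi \left(3 \omega + 1\right) e^{3 \omega}}{6}

Both cases combine into a single formula in |ω|:

F(ω) = \frac{7 \pi \left(1 - 3 \left|{\omega}\right|\right) e^{- 3 \left|{\omega}\right|}}{6}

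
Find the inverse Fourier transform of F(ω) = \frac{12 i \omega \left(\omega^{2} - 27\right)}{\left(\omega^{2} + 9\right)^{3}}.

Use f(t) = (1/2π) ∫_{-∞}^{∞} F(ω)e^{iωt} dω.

f(t) = 3 t e^{- 3 \left|{t}\right|} \left|{t}\right|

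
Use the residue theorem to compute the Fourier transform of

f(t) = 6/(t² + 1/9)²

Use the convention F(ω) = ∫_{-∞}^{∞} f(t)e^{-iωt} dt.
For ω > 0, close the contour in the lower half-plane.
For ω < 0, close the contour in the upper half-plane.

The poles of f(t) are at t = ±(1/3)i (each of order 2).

Let g(z) = f(z)e^{-iωz}; for large |z| the factor e^{-iωz} decays in the lower half-plane when ω > 0 and in the upper half-plane when ω < 0.

Case ω > 0 (lower half-plane, clockwise contour ⇒ F(ω) = -2πi·ΣRes):
  Res_{z = - \frac{i}{3}} g(z) = \frac{27 i \left(\omega + 3\right) e^{- \frac{\omega}{3}}}{2} (pole of order 2)
  F(ω) = -2πi·ΣRes = 27 \pi \left(\omega + 3\right) e^{- \frac{\omega}{3}}

Case ω < 0 (upper half-plane, counterclockwise contour ⇒ F(ω) = +2πi·ΣRes):
  Res_{z = \frac{i}{3}} g(z) = \frac{27 i \left(\omega - 3\right) e^{\frac{\omega}{3}}}{2} (pole of order 2)
  F(ω) = 2πi·ΣRes = 27 \pi \left(3 - \omega\right) e^{\frac{\omega}{3}}

Both cases combine into a single formula in |ω|:

F(ω) = 27 \pi \left(\left|{\omega}\right| + 3\right) e^{- \frac{\left|{\omega}\right|}{3}}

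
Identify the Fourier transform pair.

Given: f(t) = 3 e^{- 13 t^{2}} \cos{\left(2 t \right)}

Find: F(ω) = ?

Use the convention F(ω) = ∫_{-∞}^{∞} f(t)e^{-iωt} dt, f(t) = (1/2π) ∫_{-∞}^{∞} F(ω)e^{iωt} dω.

F(ω) = \frac{3 \sqrt{13} \sqrt{\pi} \left(e^{\frac{2 \omega}{13}} + 1\right) e^{- \frac{\omega^{2}}{52} - \frac{\omega}{13} - \frac{1}{13}}}{26}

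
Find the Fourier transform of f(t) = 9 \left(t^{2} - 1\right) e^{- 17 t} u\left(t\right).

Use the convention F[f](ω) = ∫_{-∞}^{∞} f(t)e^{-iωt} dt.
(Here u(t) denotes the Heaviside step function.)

F(ω) = \frac{9 \left(2 i \omega - \left(i \omega + 17\right)^{3} + 34\right)}{\left(i \omega + 17\right)^{4}}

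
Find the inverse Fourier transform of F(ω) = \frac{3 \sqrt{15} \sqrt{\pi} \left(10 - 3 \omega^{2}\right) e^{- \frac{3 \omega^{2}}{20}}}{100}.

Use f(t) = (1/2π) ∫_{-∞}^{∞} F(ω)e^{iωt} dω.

f(t) = 5 t^{2} e^{- \frac{5 t^{2}}{3}}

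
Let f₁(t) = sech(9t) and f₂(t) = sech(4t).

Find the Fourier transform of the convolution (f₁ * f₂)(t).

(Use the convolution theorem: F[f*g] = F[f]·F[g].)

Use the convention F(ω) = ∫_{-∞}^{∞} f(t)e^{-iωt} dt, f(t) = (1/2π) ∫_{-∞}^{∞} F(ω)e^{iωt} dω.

F[f₁*f₂](ω) = \frac{\pi^{2}}{36 \cosh{\left(\frac{\pi \omega}{18} \right)} \cosh{\left(\frac{\pi \omega}{8} \right)}}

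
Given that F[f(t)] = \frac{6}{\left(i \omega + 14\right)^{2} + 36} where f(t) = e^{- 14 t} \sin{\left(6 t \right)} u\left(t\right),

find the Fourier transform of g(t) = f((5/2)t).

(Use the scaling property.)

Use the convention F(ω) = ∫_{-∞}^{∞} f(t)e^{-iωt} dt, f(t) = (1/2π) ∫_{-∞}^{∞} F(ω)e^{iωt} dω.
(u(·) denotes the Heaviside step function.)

F[g](ω) = \frac{15}{\left(i \omega + 35\right)^{2} + 225}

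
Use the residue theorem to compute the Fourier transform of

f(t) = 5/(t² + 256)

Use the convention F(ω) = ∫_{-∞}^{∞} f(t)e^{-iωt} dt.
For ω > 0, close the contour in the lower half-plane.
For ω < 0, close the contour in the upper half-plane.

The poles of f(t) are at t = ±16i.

Let g(z) = f(z)e^{-iωz}; for large |z| the factor e^{-iωz} decays in the lower half-plane when ω > 0 and in the upper half-plane when ω < 0.

Case ω > 0 (lower half-plane, clockwise contour ⇒ F(ω) = -2πi·ΣRes):
  Res_{z = - 16 i} g(z) = \frac{5 i e^{- 16 \omega}}{32}
  F(ω) = -2πi·ΣRes = \frac{5 \pi e^{- 16 \omega}}{16}

Case ω < 0 (upper half-plane, counterclockwise contour ⇒ F(ω) = +2πi·ΣRes):
  Res_{z = 16 i} g(z) = - \frac{5 i e^{16 \omega}}{32}
  F(ω) = 2πi·ΣRes = \frac{5 \pi e^{16 \omega}}{16}

Both cases combine into a single formula in |ω|:

F(ω) = \frac{5 \pi e^{- 16 \left|{\omega}\right|}}{16}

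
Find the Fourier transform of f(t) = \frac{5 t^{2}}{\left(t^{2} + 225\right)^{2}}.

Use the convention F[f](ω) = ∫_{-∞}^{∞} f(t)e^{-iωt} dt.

F(ω) = \frac{\pi \left(1 - 15 \left|{\omega}\right|\right) e^{- 15 \left|{\omega}\right|}}{6}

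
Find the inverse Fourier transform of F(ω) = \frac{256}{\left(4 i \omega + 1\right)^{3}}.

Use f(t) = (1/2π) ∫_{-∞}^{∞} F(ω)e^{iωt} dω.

f(t) = 2 t^{2} e^{- \frac{t}{4}} u\left(t\right)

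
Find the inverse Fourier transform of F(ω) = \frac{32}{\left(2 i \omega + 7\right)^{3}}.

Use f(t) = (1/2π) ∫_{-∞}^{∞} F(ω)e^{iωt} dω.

f(t) = 2 t^{2} e^{- \frac{7 t}{2}} u\left(t\right)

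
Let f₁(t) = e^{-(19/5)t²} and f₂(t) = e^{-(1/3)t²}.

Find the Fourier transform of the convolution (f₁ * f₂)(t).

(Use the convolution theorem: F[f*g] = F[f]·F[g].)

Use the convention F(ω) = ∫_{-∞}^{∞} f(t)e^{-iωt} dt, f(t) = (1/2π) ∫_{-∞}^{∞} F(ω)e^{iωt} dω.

F[f₁*f₂](ω) = \frac{\sqrt{285} \pi e^{- \frac{31 \omega^{2}}{38}}}{19}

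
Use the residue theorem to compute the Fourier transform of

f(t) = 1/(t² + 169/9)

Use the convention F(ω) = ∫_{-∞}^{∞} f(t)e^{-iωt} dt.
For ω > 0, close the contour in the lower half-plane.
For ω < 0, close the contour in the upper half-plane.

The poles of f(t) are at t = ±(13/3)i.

Let g(z) = f(z)e^{-iωz}; for large |z| the factor e^{-iωz} decays in the lower half-plane when ω > 0 and in the upper half-plane when ω < 0.

Case ω > 0 (lower half-plane, clockwise contour ⇒ F(ω) = -2πi·ΣRes):
  Res_{z = - \frac{13 i}{3}} g(z) = \frac{3 i e^{- \frac{13 \omega}{3}}}{26}
  F(ω) = -2πi·ΣRes = \frac{3 \pi e^{- \frac{13 \omega}{3}}}{13}

Case ω < 0 (upper half-plane, counterclockwise contour ⇒ F(ω) = +2πi·ΣRes):
  Res_{z = \frac{13 i}{3}} g(z) = - \frac{3 i e^{\frac{13 \omega}{3}}}{26}
  F(ω) = 2πi·ΣRes = \frac{3 \pi e^{\frac{13 \omega}{3}}}{13}

Both cases combine into a single formula in |ω|:

F(ω) = \frac{3 \pi e^{- \frac{13 \left|{\omega}\right|}{3}}}{13}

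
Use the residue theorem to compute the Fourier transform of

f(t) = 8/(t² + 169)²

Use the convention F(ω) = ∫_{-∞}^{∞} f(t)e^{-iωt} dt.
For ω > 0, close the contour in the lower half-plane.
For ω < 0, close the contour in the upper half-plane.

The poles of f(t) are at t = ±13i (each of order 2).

Let g(z) = f(z)e^{-iωz}; for large |z| the factor e^{-iωz} decays in the lower half-plane when ω > 0 and in the upper half-plane when ω < 0.

Case ω > 0 (lower half-plane, clockwise contour ⇒ F(ω) = -2πi·ΣRes):
  Res_{z = - 13 i} g(z) = \frac{2 i \left(13 \omega + 1\right) e^{- 13 \omega}}{2197} (pole of order 2)
  F(ω) = -2πi·ΣRes = \frac{4 \pi \left(13 \omega + 1\right) e^{- 13 \omega}}{2197}

Case ω < 0 (upper half-plane, counterclockwise contour ⇒ F(ω) = +2πi·ΣRes):
  Res_{z = 13 i} g(z) = \frac{2 i \left(13 \omega - 1\right) e^{13 \omega}}{2197} (pole of order 2)
  F(ω) = 2πi·ΣRes = \frac{4 \pi \left(1 - 13 \omega\right) e^{13 \omega}}{2197}

Both cases combine into a single formula in |ω|:

F(ω) = \frac{4 \pi \left(13 \left|{\omega}\right| + 1\right) e^{- 13 \left|{\omega}\right|}}{2197}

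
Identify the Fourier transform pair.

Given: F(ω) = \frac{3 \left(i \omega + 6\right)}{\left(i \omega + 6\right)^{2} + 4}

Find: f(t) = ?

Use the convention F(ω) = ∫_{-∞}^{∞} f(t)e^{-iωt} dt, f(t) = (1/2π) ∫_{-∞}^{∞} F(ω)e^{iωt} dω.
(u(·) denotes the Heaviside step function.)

f(t) = 3 e^{- 6 t} \cos{\left(2 t \right)} u\left(t\right)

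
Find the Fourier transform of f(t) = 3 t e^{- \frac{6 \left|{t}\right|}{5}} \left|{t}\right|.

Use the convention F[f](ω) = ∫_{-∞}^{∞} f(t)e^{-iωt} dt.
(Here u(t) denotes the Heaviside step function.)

F(ω) = \frac{7500 i \omega \left(25 \omega^{2} - 108\right)}{\left(25 \omega^{2} + 36\right)^{3}}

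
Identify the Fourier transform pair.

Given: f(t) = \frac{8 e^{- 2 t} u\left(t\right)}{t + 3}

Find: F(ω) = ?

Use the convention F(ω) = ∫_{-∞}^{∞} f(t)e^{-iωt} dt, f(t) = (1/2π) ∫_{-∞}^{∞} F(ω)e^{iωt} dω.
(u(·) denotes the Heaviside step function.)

F(ω) = 8 e^{3 i \omega + 6} \operatorname{E}_{1}\left(3 i \omega + 6\right)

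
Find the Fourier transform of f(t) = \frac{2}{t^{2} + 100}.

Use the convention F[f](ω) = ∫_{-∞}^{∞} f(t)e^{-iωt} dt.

F(ω) = \frac{\pi e^{- 10 \left|{\omega}\right|}}{5}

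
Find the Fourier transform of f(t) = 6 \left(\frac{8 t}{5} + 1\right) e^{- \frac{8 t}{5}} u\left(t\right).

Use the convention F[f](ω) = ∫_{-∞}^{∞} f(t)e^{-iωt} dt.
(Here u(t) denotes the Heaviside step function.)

F(ω) = \frac{30 \left(- 5 i \omega - 16\right)}{25 \omega^{2} - 80 i \omega - 64}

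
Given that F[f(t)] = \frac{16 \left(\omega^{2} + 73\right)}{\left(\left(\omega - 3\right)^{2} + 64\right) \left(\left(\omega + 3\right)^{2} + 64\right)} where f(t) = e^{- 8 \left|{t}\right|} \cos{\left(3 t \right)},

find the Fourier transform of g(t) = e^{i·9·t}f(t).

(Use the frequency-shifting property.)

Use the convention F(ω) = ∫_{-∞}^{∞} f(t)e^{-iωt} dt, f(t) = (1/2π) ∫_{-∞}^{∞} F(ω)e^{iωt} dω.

F[g](ω) = \frac{16 \left(\left(\omega - 9\right)^{2} + 73\right)}{\left(\left(\omega - 12\right)^{2} + 64\right) \left(\left(\omega - 6\right)^{2} + 64\right)}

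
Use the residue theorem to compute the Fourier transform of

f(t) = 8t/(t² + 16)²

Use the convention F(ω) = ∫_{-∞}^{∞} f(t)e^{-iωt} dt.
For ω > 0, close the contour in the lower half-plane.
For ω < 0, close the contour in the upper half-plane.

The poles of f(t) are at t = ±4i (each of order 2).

Let g(z) = f(z)e^{-iωz}; for large |z| the factor e^{-iωz} decays in the lower half-plane when ω > 0 and in the upper half-plane when ω < 0.

Case ω > 0 (lower half-plane, clockwise contour ⇒ F(ω) = -2πi·ΣRes):
  Res_{z = - 4 i} g(z) = \frac{\omega e^{- 4 \omega}}{2} (pole of order 2)
  F(ω) = -2πi·ΣRes = - i \pi \omega e^{- 4 \omega}

Case ω < 0 (upper half-plane, counterclockwise contour ⇒ F(ω) = +2πi·ΣRes):
  Res_{z = 4 i} g(z) = - \frac{\omega e^{4 \omega}}{2} (pole of order 2)
  F(ω) = 2πi·ΣRes = - i \pi \omega e^{4 \omega}

Both cases combine into a single formula in |ω|:

F(ω) = - i \pi \omega e^{- 4 \left|{\omega}\right|}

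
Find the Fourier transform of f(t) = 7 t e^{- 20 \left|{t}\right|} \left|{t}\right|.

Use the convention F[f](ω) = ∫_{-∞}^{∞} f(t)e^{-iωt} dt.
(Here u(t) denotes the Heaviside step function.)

F(ω) = \frac{28 i \omega \left(\omega^{2} - 1200\right)}{\left(\omega^{2} + 400\right)^{3}}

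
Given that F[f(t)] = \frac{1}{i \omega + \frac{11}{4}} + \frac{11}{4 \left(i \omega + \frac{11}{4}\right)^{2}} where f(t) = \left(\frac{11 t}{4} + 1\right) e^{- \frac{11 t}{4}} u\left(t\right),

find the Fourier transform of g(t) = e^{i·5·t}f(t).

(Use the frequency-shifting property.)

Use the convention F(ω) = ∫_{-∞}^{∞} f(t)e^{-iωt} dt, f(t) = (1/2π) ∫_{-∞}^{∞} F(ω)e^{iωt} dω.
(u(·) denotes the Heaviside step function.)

F[g](ω) = \frac{- 16 i \omega - 88 + 80 i}{16 \omega^{2} + \omega \left(-160 - 88 i\right) + 279 + 440 i}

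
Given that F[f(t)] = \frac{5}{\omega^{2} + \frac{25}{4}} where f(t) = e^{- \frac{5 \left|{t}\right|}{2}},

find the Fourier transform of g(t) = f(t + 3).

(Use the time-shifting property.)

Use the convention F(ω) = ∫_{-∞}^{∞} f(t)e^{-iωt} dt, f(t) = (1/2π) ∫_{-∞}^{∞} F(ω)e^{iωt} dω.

F[g](ω) = \frac{20 e^{3 i \omega}}{4 \omega^{2} + 25}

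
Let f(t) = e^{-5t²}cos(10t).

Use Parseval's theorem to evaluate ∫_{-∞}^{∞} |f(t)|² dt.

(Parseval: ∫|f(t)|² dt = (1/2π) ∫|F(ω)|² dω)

∫|f(t)|² dt = \frac{\sqrt{10} \sqrt{\pi} \left(1 + e^{10}\right)}{20 e^{10}}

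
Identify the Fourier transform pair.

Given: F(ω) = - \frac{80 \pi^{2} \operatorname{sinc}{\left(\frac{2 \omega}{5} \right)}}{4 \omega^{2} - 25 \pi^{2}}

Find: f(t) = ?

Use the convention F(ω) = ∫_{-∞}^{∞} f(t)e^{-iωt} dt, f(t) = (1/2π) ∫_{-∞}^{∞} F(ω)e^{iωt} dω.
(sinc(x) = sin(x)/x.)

f(t) = 8 \left(\begin{cases} \frac{\cos{\left(\frac{5 \pi t}{2} \right)}}{2} + \frac{1}{2} & \text{for}\: \left|{t}\right| < \frac{2}{5} \\0 & \text{otherwise} \end{cases}\right)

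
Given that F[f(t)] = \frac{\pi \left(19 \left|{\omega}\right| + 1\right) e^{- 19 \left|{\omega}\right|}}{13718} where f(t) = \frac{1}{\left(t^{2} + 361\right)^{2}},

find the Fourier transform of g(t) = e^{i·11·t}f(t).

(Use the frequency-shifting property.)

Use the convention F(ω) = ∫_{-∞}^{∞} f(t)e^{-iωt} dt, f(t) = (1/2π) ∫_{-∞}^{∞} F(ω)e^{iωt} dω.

F[g](ω) = \frac{\pi \left(19 \left|{\omega - 11}\right| + 1\right) e^{- 19 \left|{\omega - 11}\right|}}{13718}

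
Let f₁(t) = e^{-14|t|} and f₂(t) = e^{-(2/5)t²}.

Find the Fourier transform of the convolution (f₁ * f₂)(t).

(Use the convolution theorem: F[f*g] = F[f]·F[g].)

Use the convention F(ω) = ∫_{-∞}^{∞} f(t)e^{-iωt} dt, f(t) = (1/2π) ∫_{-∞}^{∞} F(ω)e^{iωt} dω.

F[f₁*f₂](ω) = \frac{14 \sqrt{10} \sqrt{\pi} e^{- \frac{5 \omega^{2}}{8}}}{\omega^{2} + 196}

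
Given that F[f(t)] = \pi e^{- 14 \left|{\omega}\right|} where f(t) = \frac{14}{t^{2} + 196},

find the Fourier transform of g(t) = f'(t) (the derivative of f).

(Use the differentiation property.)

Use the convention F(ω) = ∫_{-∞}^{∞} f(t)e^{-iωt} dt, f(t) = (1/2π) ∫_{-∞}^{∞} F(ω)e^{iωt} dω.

F[g](ω) = i \pi \omega e^{- 14 \left|{\omega}\right|}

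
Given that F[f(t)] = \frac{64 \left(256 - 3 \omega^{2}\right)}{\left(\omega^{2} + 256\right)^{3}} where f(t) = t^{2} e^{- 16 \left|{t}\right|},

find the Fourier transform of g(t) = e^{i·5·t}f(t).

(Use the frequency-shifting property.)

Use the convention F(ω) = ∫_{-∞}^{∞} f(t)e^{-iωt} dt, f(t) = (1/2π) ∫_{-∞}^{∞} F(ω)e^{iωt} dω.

F[g](ω) = \frac{64 \left(256 - 3 \left(\omega - 5\right)^{2}\right)}{\left(\left(\omega - 5\right)^{2} + 256\right)^{3}}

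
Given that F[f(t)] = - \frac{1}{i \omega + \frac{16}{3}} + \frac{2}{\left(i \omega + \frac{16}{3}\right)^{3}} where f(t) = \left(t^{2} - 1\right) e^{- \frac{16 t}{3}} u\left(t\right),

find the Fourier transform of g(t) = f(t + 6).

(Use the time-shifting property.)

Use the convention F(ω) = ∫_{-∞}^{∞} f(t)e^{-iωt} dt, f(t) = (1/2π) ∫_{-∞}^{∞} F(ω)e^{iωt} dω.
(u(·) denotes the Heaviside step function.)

F[g](ω) = \frac{3 \left(54 i \omega - \left(3 i \omega + 16\right)^{3} + 288\right) e^{6 i \omega}}{\left(3 i \omega + 16\right)^{4}}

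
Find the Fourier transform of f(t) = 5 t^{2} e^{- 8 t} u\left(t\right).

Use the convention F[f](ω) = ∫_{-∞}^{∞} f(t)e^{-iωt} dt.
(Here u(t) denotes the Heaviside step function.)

F(ω) = \frac{10}{\left(i \omega + 8\right)^{3}}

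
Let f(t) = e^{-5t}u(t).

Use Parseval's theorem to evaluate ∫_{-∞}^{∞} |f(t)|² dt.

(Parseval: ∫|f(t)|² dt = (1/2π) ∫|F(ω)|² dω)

∫|f(t)|² dt = \frac{1}{10}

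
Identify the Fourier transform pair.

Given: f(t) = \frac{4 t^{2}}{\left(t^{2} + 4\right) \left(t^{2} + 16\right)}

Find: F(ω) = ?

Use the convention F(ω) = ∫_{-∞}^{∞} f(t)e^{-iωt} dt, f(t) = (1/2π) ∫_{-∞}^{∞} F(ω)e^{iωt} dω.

F(ω) = \frac{2 \pi \left(2 - e^{2 \left|{\omega}\right|}\right) e^{- 4 \left|{\omega}\right|}}{3}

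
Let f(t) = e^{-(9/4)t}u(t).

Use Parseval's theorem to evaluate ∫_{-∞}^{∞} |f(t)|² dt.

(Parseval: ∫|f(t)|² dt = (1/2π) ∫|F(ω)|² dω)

∫|f(t)|² dt = \frac{2}{9}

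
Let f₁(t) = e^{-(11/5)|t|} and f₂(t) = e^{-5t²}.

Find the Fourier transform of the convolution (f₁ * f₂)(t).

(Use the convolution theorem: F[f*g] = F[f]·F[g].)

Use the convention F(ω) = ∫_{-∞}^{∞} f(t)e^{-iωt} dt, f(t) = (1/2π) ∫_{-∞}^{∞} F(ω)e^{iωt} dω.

F[f₁*f₂](ω) = \frac{22 \sqrt{5} \sqrt{\pi} e^{- \frac{\omega^{2}}{20}}}{25 \omega^{2} + 121}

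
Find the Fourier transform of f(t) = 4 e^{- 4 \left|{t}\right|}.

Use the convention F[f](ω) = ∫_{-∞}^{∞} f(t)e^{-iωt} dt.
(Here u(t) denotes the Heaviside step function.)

F(ω) = \frac{32}{\omega^{2} + 16}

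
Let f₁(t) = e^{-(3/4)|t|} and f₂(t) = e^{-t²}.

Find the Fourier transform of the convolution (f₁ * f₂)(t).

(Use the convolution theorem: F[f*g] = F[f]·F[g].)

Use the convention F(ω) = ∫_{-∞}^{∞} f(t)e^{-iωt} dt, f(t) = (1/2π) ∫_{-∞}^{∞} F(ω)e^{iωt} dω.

F[f₁*f₂](ω) = \frac{24 \sqrt{\pi} e^{- \frac{\omega^{2}}{4}}}{16 \omega^{2} + 9}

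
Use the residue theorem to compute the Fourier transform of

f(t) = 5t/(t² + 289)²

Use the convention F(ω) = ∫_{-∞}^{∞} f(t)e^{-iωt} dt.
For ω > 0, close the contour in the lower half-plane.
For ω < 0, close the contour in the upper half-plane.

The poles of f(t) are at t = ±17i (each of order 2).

Let g(z) = f(z)e^{-iωz}; for large |z| the factor e^{-iωz} decays in the lower half-plane when ω > 0 and in the upper half-plane when ω < 0.

Case ω > 0 (lower half-plane, clockwise contour ⇒ F(ω) = -2πi·ΣRes):
  Res_{z = - 17 i} g(z) = \frac{5 \omega e^{- 17 \omega}}{68} (pole of order 2)
  F(ω) = -2πi·ΣRes = - \frac{5 i \pi \omega e^{- 17 \omega}}{34}

Case ω < 0 (upper half-plane, counterclockwise contour ⇒ F(ω) = +2πi·ΣRes):
  Res_{z = 17 i} g(z) = - \frac{5 \omega e^{17 \omega}}{68} (pole of order 2)
  F(ω) = 2πi·ΣRes = - \frac{5 i \pi \omega e^{17 \omega}}{34}

Both cases combine into a single formula in |ω|:

F(ω) = - \frac{5 i \pi \omega e^{- 17 \left|{\omega}\right|}}{34}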